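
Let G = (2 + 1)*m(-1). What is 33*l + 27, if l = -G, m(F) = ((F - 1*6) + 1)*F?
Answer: -567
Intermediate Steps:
m(F) = F*(-5 + F) (m(F) = ((F - 6) + 1)*F = ((-6 + F) + 1)*F = (-5 + F)*F = F*(-5 + F))
G = 18 (G = (2 + 1)*(-(-5 - 1)) = 3*(-1*(-6)) = 3*6 = 18)
l = -18 (l = -1*18 = -18)
33*l + 27 = 33*(-18) + 27 = -594 + 27 = -567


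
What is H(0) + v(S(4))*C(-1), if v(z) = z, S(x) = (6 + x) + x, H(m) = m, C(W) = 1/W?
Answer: -14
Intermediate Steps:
S(x) = 6 + 2*x
H(0) + v(S(4))*C(-1) = 0 + (6 + 2*4)/(-1) = 0 + (6 + 8)*(-1) = 0 + 14*(-1) = 0 - 14 = -14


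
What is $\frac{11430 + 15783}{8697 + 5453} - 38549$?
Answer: $- \frac{545441137}{14150} \approx -38547.0$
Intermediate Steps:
$\frac{11430 + 15783}{8697 + 5453} - 38549 = \frac{27213}{14150} - 38549 = - \frac{545441137}{14150}$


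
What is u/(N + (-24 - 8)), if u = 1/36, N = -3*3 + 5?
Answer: -1/1296 ≈ -0.00077160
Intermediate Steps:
N = -4 (N = -9 + 5 = -4)
u = 1/36 ≈ 0.027778
u/(N + (-24 - 8)) = 1/(36*(-4 + (-24 - 8))) = 1/(36*(-4 - 32)) = (1/36)/(-36) = (1/36)*(-1/36) = -1/1296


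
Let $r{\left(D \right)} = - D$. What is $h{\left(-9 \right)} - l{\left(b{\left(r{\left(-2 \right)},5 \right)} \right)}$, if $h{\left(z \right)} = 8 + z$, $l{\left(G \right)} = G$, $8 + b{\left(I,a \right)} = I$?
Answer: $5$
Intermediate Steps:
$b{\left(I,a \right)} = -8 + I$
$h{\left(-9 \right)} - l{\left(b{\left(r{\left(-2 \right)},5 \right)} \right)} = \left(8 - 9\right) - \left(-8 - -2\right) = -1 - \left(-8 + 2\right) = -1 - -6 = -1 + 6 = 5$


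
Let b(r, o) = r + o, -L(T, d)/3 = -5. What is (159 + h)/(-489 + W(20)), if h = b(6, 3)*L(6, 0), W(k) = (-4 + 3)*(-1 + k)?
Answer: -147/254 ≈ -0.57874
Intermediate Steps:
L(T, d) = 15 (L(T, d) = -3*(-5) = 15)
b(r, o) = o + r
W(k) = 1 - k (W(k) = -(-1 + k) = 1 - k)
h = 135 (h = (3 + 6)*15 = 9*15 = 135)
(159 + h)/(-489 + W(20)) = (159 + 135)/(-489 + (1 - 1*20)) = 294/(-489 + (1 - 20)) = 294/(-489 - 19) = 294/(-508) = 294*(-1/508) = -147/254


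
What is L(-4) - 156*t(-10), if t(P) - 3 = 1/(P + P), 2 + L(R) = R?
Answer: -2331/5 ≈ -466.20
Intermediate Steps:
L(R) = -2 + R
t(P) = 3 + 1/(2*P) (t(P) = 3 + 1/(P + P) = 3 + 1/(2*P))
L(-4) - 156*t(-10) = (-2 - 4) - 156*(3 + (½)/(-10)) = -6 - 156*(3 + (½)*(-⅒)) = -6 - 156*(3 - 1/20) = -6 - 156*59/20 = -6 - 2301/5 = -2331/5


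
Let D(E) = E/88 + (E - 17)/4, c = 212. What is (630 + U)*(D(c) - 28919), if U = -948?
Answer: 201959415/22 ≈ 9.1800e+6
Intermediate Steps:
D(E) = -17/4 + 23*E/88 (D(E) = E*(1/88) + (-17 + E)*(¼) = E/88 + (-17/4 + E/4) = -17/4 + 23*E/88)
(630 + U)*(D(c) - 28919) = (630 - 948)*((-17/4 + (23/88)*212) - 28919) = -318*((-17/4 + 1219/22) - 28919) = -318*(2251/44 - 28919) = -318*(-1270185/44) = 201959415/22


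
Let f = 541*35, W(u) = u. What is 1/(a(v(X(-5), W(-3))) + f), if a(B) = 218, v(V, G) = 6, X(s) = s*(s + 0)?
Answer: 1/19153 ≈ 5.2211e-5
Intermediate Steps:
X(s) = s² (X(s) = s*s = s²)
f = 18935
1/(a(v(X(-5), W(-3))) + f) = 1/(218 + 18935) = 1/19153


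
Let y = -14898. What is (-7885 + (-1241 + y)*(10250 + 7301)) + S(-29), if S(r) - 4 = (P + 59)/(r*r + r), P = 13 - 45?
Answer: -230009937613/812 ≈ -2.8326e+8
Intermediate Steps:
P = -32
S(r) = 4 + 27/(r + r**2) (S(r) = 4 + (-32 + 59)/(r*r + r) = 4 + 27/(r**2 + r) = 4 + 27/(r + r**2))
(-7885 + (-1241 + y)*(10250 + 7301)) + S(-29) = (-7885 + (-1241 - 14898)*(10250 + 7301)) + (27 + 4*(-29) + 4*(-29)**2)/((-29)*(1 - 29)) = (-7885 - 16139*17551) - 1/29*(27 - 116 + 4*841)/(-28) = (-7885 - 283255589) - 1/29*(-1/28)*(27 - 116 + 3364) = -283263474 - 1/29*(-1/28)*3275 = -283263474 + 3275/812 = -230009937613/812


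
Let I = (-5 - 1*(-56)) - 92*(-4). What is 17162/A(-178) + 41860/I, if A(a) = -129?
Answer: -1790938/54051 ≈ -33.134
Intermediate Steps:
I = 419 (I = (-5 + 56) + 368 = 51 + 368 = 419)
17162/A(-178) + 41860/I = 17162/(-129) + 41860/419 = 17162*(-1/129) + 41860*(1/419) = -17162/129 + 41860/419 = -1790938/54051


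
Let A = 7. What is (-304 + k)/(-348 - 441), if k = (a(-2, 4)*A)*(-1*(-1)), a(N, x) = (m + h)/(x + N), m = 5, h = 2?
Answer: 559/1578 ≈ 0.35425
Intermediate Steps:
a(N, x) = 7/(N + x) (a(N, x) = (5 + 2)/(x + N) = 7/(N + x))
k = 49/2 (k = ((7/(-2 + 4))*7)*(-1*(-1)) = ((7/2)*7)*1 = (49/2)*1 = 49/2 ≈ 24.500)
(-304 + k)/(-348 - 441) = (-304 + 49/2)/(-348 - 441) = -559/2/(-789) = -559/2*(-1/789) = 559/1578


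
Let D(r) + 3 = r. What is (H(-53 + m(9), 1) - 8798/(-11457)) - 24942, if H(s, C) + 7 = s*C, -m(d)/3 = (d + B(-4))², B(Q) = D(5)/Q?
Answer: -1155689683/45828 ≈ -25218.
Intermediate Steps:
D(r) = -3 + r
B(Q) = 2/Q (B(Q) = (-3 + 5)/Q = 2/Q)
m(d) = -3*(-½ + d)² (m(d) = -3*(d + 2/(-4))² = -3*(d + 2*(-¼))² = -3*(d - ½)² = -3*(-½ + d)²)
H(s, C) = -7 + C*s (H(s, C) = -7 + s*C = -7 + C*s)
(H(-53 + m(9), 1) - 8798/(-11457)) - 24942 = ((-7 + 1*(-53 - 3*(-1 + 2*9)²/4)) - 8798/(-11457)) - 24942 = ((-7 + 1*(-53 - 3*(-1 + 18)²/4)) - 8798*(-1)/11457) - 24942 = ((-7 + 1*(-53 - ¾*17²)) - 1*(-8798/11457)) - 24942 = ((-7 + 1*(-53 - ¾*289)) + 8798/11457) - 24942 = ((-7 + 1*(-53 - 867/4)) + 8798/11457) - 24942 = ((-7 + 1*(-1079/4)) + 8798/11457) - 24942 = ((-7 - 1079/4) + 8798/11457) - 24942 = (-1107/4 + 8798/11457) - 24942 = -12647707/45828 - 24942 = -1155689683/45828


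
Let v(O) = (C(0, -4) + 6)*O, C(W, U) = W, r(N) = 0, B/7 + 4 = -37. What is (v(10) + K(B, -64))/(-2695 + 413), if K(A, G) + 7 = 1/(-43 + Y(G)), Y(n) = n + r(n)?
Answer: -405/17441 ≈ -0.023221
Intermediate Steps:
B = -287 (B = -28 + 7*(-37) = -28 - 259 = -287)
Y(n) = n (Y(n) = n + 0 = n)
K(A, G) = -7 + 1/(-43 + G)
v(O) = 6*O (v(O) = (0 + 6)*O = 6*O)
(v(10) + K(B, -64))/(-2695 + 413) = (6*10 + (302 - 7*(-64))/(-43 - 64))/(-2695 + 413) = (60 + (302 + 448)/(-107))/(-2282) = (60 - 1/107*750)*(-1/2282) = (60 - 750/107)*(-1/2282) = (5670/107)*(-1/2282) = -405/17441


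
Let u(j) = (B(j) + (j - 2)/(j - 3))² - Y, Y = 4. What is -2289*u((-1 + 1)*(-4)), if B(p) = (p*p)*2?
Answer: 24416/3 ≈ 8138.7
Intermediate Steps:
B(p) = 2*p² (B(p) = p²*2 = 2*p²)
u(j) = -4 + (2*j² + (-2 + j)/(-3 + j))² (u(j) = (2*j² + (j - 2)/(j - 3))² - 1*4 = (2*j² + (-2 + j)/(-3 + j))² - 4 = -4 + (2*j² + (-2 + j)/(-3 + j))²)
-2289*u((-1 + 1)*(-4)) = -2289*(-4 + (-2 + (-1 + 1)*(-4) - 6*16*(-1 + 1)² + 2*((-1 + 1)*(-4))³)²/(-3 + (-1 + 1)*(-4))²) = -2289*(-4 + (-2 + 0*(-4) - 6*(0*(-4))² + 2*(0*(-4))³)²/(-3 + 0*(-4))²) = -2289*(-4 + (-2 + 0 - 6*0² + 2*0³)²/(-3 + 0)²) = -2289*(-4 + (-2 + 0 - 6*0 + 2*0)²/(-3)²) = -2289*(-4 + (-2 + 0 + 0 + 0)²/9) = -2289*(-4 + (⅑)*(-2)²) = -2289*(-4 + (⅑)*4) = -2289*(-4 + 4/9) = -2289*(-32/9) = 24416/3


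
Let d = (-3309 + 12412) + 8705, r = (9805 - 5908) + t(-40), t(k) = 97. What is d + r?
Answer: 21802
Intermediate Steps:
r = 3994 (r = (9805 - 5908) + 97 = 3897 + 97 = 3994)
d = 17808 (d = 9103 + 8705 = 17808)
d + r = 17808 + 3994 = 21802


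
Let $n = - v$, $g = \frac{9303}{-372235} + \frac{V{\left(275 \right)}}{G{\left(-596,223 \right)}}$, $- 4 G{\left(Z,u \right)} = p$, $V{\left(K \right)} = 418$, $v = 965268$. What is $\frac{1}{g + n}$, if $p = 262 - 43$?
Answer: $- \frac{81519465}{78688755355897} \approx -1.036 \cdot 10^{-6}$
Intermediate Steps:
$p = 219$
$G{\left(Z,u \right)} = - \frac{219}{4}$ ($G{\left(Z,u \right)} = \left(- \frac{1}{4}\right) 219 = - \frac{219}{4}$)
$g = - \frac{624414277}{81519465}$ ($g = \frac{9303}{-372235} + \frac{418}{- \frac{219}{4}} = 9303 \left(- \frac{1}{372235}\right) + 418 \left(- \frac{4}{219}\right) = - \frac{9303}{372235} - \frac{1672}{219} = - \frac{624414277}{81519465} \approx -7.6597$)
$n = -965268$ ($n = \left(-1\right) 965268 = -965268$)
$\frac{1}{g + n} = \frac{1}{- \frac{624414277}{81519465} - 965268} = \frac{1}{- \frac{78688755355897}{81519465}} = - \frac{81519465}{78688755355897}$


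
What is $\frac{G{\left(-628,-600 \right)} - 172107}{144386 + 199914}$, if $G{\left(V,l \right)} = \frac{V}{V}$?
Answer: $- \frac{7823}{15650} \approx -0.49987$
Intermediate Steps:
$G{\left(V,l \right)} = 1$
$\frac{G{\left(-628,-600 \right)} - 172107}{144386 + 199914} = \frac{1 - 172107}{144386 + 199914} = - \frac{172106}{344300} = \left(-172106\right) \frac{1}{344300} = - \frac{7823}{15650}$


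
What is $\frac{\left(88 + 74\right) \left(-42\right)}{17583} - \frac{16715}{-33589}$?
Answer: $\frac{21786763}{196865129} \approx 0.11067$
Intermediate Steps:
$\frac{\left(88 + 74\right) \left(-42\right)}{17583} - \frac{16715}{-33589} = 162 \left(-42\right) \frac{1}{17583} - - \frac{16715}{33589} = \left(-6804\right) \frac{1}{17583} + \frac{16715}{33589} = - \frac{2268}{5861} + \frac{16715}{33589} = \frac{21786763}{196865129}$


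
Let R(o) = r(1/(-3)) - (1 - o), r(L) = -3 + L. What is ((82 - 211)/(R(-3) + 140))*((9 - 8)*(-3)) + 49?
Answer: 20663/398 ≈ 51.917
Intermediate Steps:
R(o) = -13/3 + o (R(o) = (-3 + 1/(-3)) - (1 - o) = (-3 + 1*(-⅓)) + (-1 + o) = (-3 - ⅓) + (-1 + o) = -10/3 + (-1 + o) = -13/3 + o)
((82 - 211)/(R(-3) + 140))*((9 - 8)*(-3)) + 49 = ((82 - 211)/((-13/3 - 3) + 140))*((9 - 8)*(-3)) + 49 = (-129/(-22/3 + 140))*(1*(-3)) + 49 = -129/398/3*(-3) + 49 = -129*3/398*(-3) + 49 = -387/398*(-3) + 49 = 1161/398 + 49 = 20663/398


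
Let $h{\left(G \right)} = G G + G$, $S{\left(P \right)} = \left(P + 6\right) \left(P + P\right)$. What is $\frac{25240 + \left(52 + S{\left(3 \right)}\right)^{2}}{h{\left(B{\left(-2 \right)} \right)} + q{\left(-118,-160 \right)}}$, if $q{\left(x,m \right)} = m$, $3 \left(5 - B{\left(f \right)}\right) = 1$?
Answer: $- \frac{164142}{601} \approx -273.11$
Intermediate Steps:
$B{\left(f \right)} = \frac{14}{3}$ ($B{\left(f \right)} = 5 - \frac{1}{3} = \frac{14}{3}$)
$S{\left(P \right)} = 2 P \left(6 + P\right)$ ($S{\left(P \right)} = \left(6 + P\right) 2 P = 2 P \left(6 + P\right)$)
$h{\left(G \right)} = G + G^{2}$ ($h{\left(G \right)} = G^{2} + G = G + G^{2}$)
$\frac{25240 + \left(52 + S{\left(3 \right)}\right)^{2}}{h{\left(B{\left(-2 \right)} \right)} + q{\left(-118,-160 \right)}} = \frac{25240 + \left(52 + 2 \cdot 3 \left(6 + 3\right)\right)^{2}}{\frac{14 \left(1 + \frac{14}{3}\right)}{3} - 160} = \frac{25240 + \left(52 + 2 \cdot 3 \cdot 9\right)^{2}}{\frac{14}{3} \cdot \frac{17}{3} - 160} = \frac{25240 + \left(52 + 54\right)^{2}}{\frac{238}{9} - 160} = \frac{25240 + 106^{2}}{- \frac{1202}{9}} = \left(25240 + 11236\right) \left(- \frac{9}{1202}\right) = 36476 \left(- \frac{9}{1202}\right) = - \frac{164142}{601}$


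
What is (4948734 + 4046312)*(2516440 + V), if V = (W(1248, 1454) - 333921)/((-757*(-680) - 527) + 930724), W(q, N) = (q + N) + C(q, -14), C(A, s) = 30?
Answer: 32707311883483591986/1444957 ≈ 2.2635e+13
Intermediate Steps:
W(q, N) = 30 + N + q (W(q, N) = (q + N) + 30 = (N + q) + 30 = 30 + N + q)
V = -331189/1444957 (V = ((30 + 1454 + 1248) - 333921)/((-757*(-680) - 527) + 930724) = (2732 - 333921)/((514760 - 527) + 930724) = -331189/(514233 + 930724) = -331189/1444957 ≈ -0.22920)
(4948734 + 4046312)*(2516440 + V) = (4948734 + 4046312)*(2516440 - 331189/1444957) = 8995046*(3636147261891/1444957) = 32707311883483591986/1444957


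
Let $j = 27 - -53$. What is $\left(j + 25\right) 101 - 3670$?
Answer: $6935$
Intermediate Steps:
$j = 80$ ($j = 27 + 53 = 80$)
$\left(j + 25\right) 101 - 3670 = \left(80 + 25\right) 101 - 3670 = 105 \cdot 101 - 3670 = 10605 - 3670 = 6935$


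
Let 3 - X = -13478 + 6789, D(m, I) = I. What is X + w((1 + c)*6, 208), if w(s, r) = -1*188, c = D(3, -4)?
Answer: 6504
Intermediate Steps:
c = -4
X = 6692 (X = 3 - (-13478 + 6789) = 3 - 1*(-6689) = 3 + 6689 = 6692)
w(s, r) = -188
X + w((1 + c)*6, 208) = 6692 - 188 = 6504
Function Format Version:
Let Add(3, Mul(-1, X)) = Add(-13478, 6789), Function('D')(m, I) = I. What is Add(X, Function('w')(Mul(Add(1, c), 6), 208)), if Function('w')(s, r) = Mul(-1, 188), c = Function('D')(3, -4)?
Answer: 6504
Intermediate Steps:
c = -4
X = 6692 (X = Add(3, Mul(-1, Add(-13478, 6789))) = Add(3, Mul(-1, -6689)) = Add(3, 6689) = 6692)
Function('w')(s, r) = -188
Add(X, Function('w')(Mul(Add(1, c), 6), 208)) = Add(6692, -188) = 6504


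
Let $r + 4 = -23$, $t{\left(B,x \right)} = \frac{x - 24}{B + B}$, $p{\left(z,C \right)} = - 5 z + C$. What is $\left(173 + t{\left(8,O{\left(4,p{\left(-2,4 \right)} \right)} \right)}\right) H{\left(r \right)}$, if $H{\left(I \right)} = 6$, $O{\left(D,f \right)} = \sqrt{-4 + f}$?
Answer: $1029 + \frac{3 \sqrt{10}}{8} \approx 1030.2$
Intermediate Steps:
$p{\left(z,C \right)} = C - 5 z$
$t{\left(B,x \right)} = \frac{-24 + x}{2 B}$
$r = -27$ ($r = -4 - 23 = -27$)
$\left(173 + t{\left(8,O{\left(4,p{\left(-2,4 \right)} \right)} \right)}\right) H{\left(r \right)} = \left(173 + \frac{-24 + \sqrt{-4 + \left(4 - -10\right)}}{2 \cdot 8}\right) 6 = \left(173 + \frac{1}{2} \cdot \frac{1}{8} \left(-24 + \sqrt{-4 + \left(4 + 10\right)}\right)\right) 6 = \left(173 + \frac{1}{2} \cdot \frac{1}{8} \left(-24 + \sqrt{-4 + 14}\right)\right) 6 = \left(173 + \frac{1}{2} \cdot \frac{1}{8} \left(-24 + \sqrt{10}\right)\right) 6 = \left(173 - \left(\frac{3}{2} - \frac{\sqrt{10}}{16}\right)\right) 6 = \left(\frac{343}{2} + \frac{\sqrt{10}}{16}\right) 6 = 1029 + \frac{3 \sqrt{10}}{8}$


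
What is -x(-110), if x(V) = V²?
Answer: -12100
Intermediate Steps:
-x(-110) = -1*(-110)² = -1*12100 = -12100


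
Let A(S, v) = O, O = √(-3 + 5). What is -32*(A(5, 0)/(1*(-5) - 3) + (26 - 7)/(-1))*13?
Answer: 7904 + 52*√2 ≈ 7977.5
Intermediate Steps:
O = √2 ≈ 1.4142
A(S, v) = √2
-32*(A(5, 0)/(1*(-5) - 3) + (26 - 7)/(-1))*13 = -32*(√2/(1*(-5) - 3) + (26 - 7)/(-1))*13 = -32*(√2/(-5 - 3) + 19*(-1))*13 = -32*(√2/(-8) - 19)*13 = -32*(√2*(-⅛) - 19)*13 = -32*(-√2/8 - 19)*13 = -32*(-19 - √2/8)*13 = (608 + 4*√2)*13 = 7904 + 52*√2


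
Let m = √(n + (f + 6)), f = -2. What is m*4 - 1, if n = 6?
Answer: -1 + 4*√10 ≈ 11.649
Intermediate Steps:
m = √10 (m = √(6 + (-2 + 6)) = √(6 + 4) = √10 ≈ 3.1623)
m*4 - 1 = √10*4 - 1 = 4*√10 - 1 = -1 + 4*√10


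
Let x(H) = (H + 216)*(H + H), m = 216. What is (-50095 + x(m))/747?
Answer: 136529/747 ≈ 182.77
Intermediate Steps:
x(H) = 2*H*(216 + H) (x(H) = (216 + H)*(2*H) = 2*H*(216 + H))
(-50095 + x(m))/747 = (-50095 + 2*216*(216 + 216))/747 = (-50095 + 2*216*432)*(1/747) = (-50095 + 186624)*(1/747) = 136529*(1/747) = 136529/747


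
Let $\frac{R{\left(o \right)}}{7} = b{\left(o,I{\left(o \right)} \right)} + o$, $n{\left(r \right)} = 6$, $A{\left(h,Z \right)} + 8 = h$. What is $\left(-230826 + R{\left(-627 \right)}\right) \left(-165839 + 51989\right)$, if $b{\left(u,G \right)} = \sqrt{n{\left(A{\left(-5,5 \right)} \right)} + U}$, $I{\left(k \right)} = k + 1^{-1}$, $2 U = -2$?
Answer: $26779227750 - 796950 \sqrt{5} \approx 2.6777 \cdot 10^{10}$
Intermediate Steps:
$A{\left(h,Z \right)} = -8 + h$
$U = -1$ ($U = \frac{1}{2} \left(-2\right) = -1$)
$I{\left(k \right)} = 1 + k$ ($I{\left(k \right)} = k + 1 = 1 + k$)
$b{\left(u,G \right)} = \sqrt{5}$ ($b{\left(u,G \right)} = \sqrt{6 - 1} = \sqrt{5}$)
$R{\left(o \right)} = 7 o + 7 \sqrt{5}$ ($R{\left(o \right)} = 7 \left(\sqrt{5} + o\right) = 7 \left(o + \sqrt{5}\right) = 7 o + 7 \sqrt{5}$)
$\left(-230826 + R{\left(-627 \right)}\right) \left(-165839 + 51989\right) = \left(-230826 + \left(7 \left(-627\right) + 7 \sqrt{5}\right)\right) \left(-165839 + 51989\right) = \left(-230826 - \left(4389 - 7 \sqrt{5}\right)\right) \left(-113850\right) = \left(-235215 + 7 \sqrt{5}\right) \left(-113850\right) = 26779227750 - 796950 \sqrt{5}$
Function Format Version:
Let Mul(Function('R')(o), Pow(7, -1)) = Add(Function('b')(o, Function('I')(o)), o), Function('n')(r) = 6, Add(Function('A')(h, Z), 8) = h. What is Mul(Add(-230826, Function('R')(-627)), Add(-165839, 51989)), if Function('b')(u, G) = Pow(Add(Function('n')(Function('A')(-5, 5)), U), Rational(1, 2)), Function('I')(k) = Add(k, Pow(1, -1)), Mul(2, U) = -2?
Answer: Add(26779227750, Mul(-796950, Pow(5, Rational(1, 2)))) ≈ 2.6777e+10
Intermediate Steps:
Function('A')(h, Z) = Add(-8, h)
U = -1 (U = Mul(Rational(1, 2), -2) = -1)
Function('I')(k) = Add(1, k) (Function('I')(k) = Add(k, 1) = Add(1, k))
Function('b')(u, G) = Pow(5, Rational(1, 2)) (Function('b')(u, G) = Pow(Add(6, -1), Rational(1, 2)) = Pow(5, Rational(1, 2)))
Function('R')(o) = Add(Mul(7, o), Mul(7, Pow(5, Rational(1, 2)))) (Function('R')(o) = Mul(7, Add(Pow(5, Rational(1, 2)), o)) = Mul(7, Add(o, Pow(5, Rational(1, 2)))) = Add(Mul(7, o), Mul(7, Pow(5, Rational(1, 2)))))
Mul(Add(-230826, Function('R')(-627)), Add(-165839, 51989)) = Mul(Add(-230826, Add(Mul(7, -627), Mul(7, Pow(5, Rational(1, 2))))), Add(-165839, 51989)) = Mul(Add(-230826, Add(-4389, Mul(7, Pow(5, Rational(1, 2))))), -113850) = Mul(Add(-235215, Mul(7, Pow(5, Rational(1, 2)))), -113850) = Add(26779227750, Mul(-796950, Pow(5, Rational(1, 2))))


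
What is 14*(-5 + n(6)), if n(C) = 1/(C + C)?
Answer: -413/6 ≈ -68.833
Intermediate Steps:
n(C) = 1/(2*C)
14*(-5 + n(6)) = 14*(-5 + (1/2)/6) = 14*(-5 + (1/2)*(1/6)) = 14*(-5 + 1/12) = 14*(-59/12) = -413/6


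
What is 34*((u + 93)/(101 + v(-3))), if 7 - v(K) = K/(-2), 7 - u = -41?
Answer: 3196/71 ≈ 45.014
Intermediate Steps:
u = 48 (u = 7 - 1*(-41) = 7 + 41 = 48)
v(K) = 7 + K/2 (v(K) = 7 - K/(-2) = 7 - K*(-1)/2 = 7 - (-1)*K/2 = 7 + K/2)
34*((u + 93)/(101 + v(-3))) = 34*((48 + 93)/(101 + (7 + (1/2)*(-3)))) = 34*(141/(101 + (7 - 3/2))) = 34*(141/(101 + 11/2)) = 34*(141/(213/2)) = 34*(141*(2/213)) = 34*(94/71) = 3196/71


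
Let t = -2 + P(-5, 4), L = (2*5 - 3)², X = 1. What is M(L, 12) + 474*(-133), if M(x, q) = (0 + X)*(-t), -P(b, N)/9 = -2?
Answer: -63058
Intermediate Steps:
P(b, N) = 18 (P(b, N) = -9*(-2) = 18)
L = 49 (L = (10 - 3)² = 7² = 49)
t = 16 (t = -2 + 18 = 16)
M(x, q) = -16 (M(x, q) = (0 + 1)*(-1*16) = 1*(-16) = -16)
M(L, 12) + 474*(-133) = -16 + 474*(-133) = -16 - 63042 = -63058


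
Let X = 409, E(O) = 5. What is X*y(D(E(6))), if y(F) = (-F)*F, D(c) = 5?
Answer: -10225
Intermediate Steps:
y(F) = -F**2
X*y(D(E(6))) = 409*(-1*5**2) = 409*(-1*25) = 409*(-25) = -10225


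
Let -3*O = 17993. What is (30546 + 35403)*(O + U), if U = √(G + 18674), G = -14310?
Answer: -395540119 + 131898*√1091 ≈ -3.9118e+8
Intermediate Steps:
O = -17993/3 (O = -⅓*17993 = -17993/3 ≈ -5997.7)
U = 2*√1091 (U = √(-14310 + 18674) = √4364 = 2*√1091 ≈ 66.061)
(30546 + 35403)*(O + U) = (30546 + 35403)*(-17993/3 + 2*√1091) = 65949*(-17993/3 + 2*√1091) = -395540119 + 131898*√1091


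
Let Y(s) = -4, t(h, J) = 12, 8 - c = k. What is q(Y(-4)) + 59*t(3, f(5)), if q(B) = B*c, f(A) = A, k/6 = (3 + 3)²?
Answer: 1540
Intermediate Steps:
k = 216 (k = 6*(3 + 3)² = 6*6² = 6*36 = 216)
c = -208 (c = 8 - 1*216 = 8 - 216 = -208)
q(B) = -208*B (q(B) = B*(-208) = -208*B)
q(Y(-4)) + 59*t(3, f(5)) = -208*(-4) + 59*12 = 832 + 708 = 1540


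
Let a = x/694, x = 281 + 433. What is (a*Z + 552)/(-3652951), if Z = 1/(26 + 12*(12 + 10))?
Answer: -55548117/367596459130 ≈ -0.00015111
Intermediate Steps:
x = 714
Z = 1/290 (Z = 1/(26 + 12*22) = 1/(26 + 264) = 1/290 ≈ 0.0034483)
a = 357/347 (a = 714/694 = 714*(1/694) = 357/347 ≈ 1.0288)
(a*Z + 552)/(-3652951) = ((357/347)*(1/290) + 552)/(-3652951) = (357/100630 + 552)*(-1/3652951) = (55548117/100630)*(-1/3652951) = -55548117/367596459130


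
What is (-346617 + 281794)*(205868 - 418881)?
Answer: 13808141699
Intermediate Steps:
(-346617 + 281794)*(205868 - 418881) = -64823*(-213013) = 13808141699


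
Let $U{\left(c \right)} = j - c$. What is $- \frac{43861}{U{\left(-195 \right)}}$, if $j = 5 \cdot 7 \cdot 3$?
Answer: $- \frac{43861}{300} \approx -146.2$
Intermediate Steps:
$j = 105$ ($j = 35 \cdot 3 = 105$)
$U{\left(c \right)} = 105 - c$
$- \frac{43861}{U{\left(-195 \right)}} = - \frac{43861}{105 - -195} = - \frac{43861}{105 + 195} = - \frac{43861}{300}$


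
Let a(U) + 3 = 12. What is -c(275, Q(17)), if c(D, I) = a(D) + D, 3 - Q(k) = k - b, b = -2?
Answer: -284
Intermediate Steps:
a(U) = 9 (a(U) = -3 + 12 = 9)
Q(k) = 1 - k (Q(k) = 3 - (k - 1*(-2)) = 3 - (k + 2) = 3 - (2 + k) = 3 + (-2 - k) = 1 - k)
c(D, I) = 9 + D
-c(275, Q(17)) = -(9 + 275) = -1*284 = -284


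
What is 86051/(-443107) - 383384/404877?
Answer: -29245743545/25629118977 ≈ -1.1411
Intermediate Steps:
86051/(-443107) - 383384/404877 = 86051*(-1/443107) - 383384*1/404877 = -12293/63301 - 383384/404877 = -29245743545/25629118977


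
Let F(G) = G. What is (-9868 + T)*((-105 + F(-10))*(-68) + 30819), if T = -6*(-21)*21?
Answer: -279050858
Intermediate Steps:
T = 2646 (T = 126*21 = 2646)
(-9868 + T)*((-105 + F(-10))*(-68) + 30819) = (-9868 + 2646)*((-105 - 10)*(-68) + 30819) = -7222*(-115*(-68) + 30819) = -7222*(7820 + 30819) = -7222*38639 = -279050858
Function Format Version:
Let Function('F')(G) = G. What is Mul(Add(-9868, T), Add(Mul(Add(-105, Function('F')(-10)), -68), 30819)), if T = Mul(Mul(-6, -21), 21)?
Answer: -279050858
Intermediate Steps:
T = 2646 (T = Mul(126, 21) = 2646)
Mul(Add(-9868, T), Add(Mul(Add(-105, Function('F')(-10)), -68), 30819)) = Mul(Add(-9868, 2646), Add(Mul(Add(-105, -10), -68), 30819)) = Mul(-7222, Add(Mul(-115, -68), 30819)) = Mul(-7222, Add(7820, 30819)) = Mul(-7222, 38639) = -279050858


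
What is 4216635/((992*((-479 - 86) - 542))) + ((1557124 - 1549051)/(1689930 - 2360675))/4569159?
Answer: -478625640462334831/124649127790121760 ≈ -3.8398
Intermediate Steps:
4216635/((992*((-479 - 86) - 542))) + ((1557124 - 1549051)/(1689930 - 2360675))/4569159 = 4216635/((992*(-565 - 542))) + (8073/(-670745))*(1/4569159) = 4216635/((992*(-1107))) + (8073*(-1/670745))*(1/4569159) = 4216635/(-1098144) - 8073/670745*1/4569159 = 4216635*(-1/1098144) - 2691/1021580184485 = -468515/122016 - 2691/1021580184485 = -478625640462334831/124649127790121760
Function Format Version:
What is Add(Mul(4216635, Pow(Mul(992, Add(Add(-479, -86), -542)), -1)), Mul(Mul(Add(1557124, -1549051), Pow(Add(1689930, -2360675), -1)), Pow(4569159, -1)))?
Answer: Rational(-478625640462334831, 124649127790121760) ≈ -3.8398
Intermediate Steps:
Add(Mul(4216635, Pow(Mul(992, Add(Add(-479, -86), -542)), -1)), Mul(Mul(Add(1557124, -1549051), Pow(Add(1689930, -2360675), -1)), Pow(4569159, -1))) = Add(Mul(4216635, Pow(Mul(992, Add(-565, -542)), -1)), Mul(Mul(8073, Pow(-670745, -1)), Rational(1, 4569159))) = Add(Mul(4216635, Pow(Mul(992, -1107), -1)), Mul(Mul(8073, Rational(-1, 670745)), Rational(1, 4569159))) = Add(Mul(4216635, Pow(-1098144, -1)), Mul(Rational(-8073, 670745), Rational(1, 4569159))) = Add(Mul(4216635, Rational(-1, 1098144)), Rational(-2691, 1021580184485)) = Add(Rational(-468515, 122016), Rational(-2691, 1021580184485)) = Rational(-478625640462334831, 124649127790121760)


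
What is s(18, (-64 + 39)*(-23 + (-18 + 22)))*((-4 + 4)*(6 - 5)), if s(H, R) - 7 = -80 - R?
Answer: 0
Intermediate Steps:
s(H, R) = -73 - R (s(H, R) = 7 + (-80 - R) = -73 - R)
s(18, (-64 + 39)*(-23 + (-18 + 22)))*((-4 + 4)*(6 - 5)) = (-73 - (-64 + 39)*(-23 + (-18 + 22)))*((-4 + 4)*(6 - 5)) = (-73 - (-25)*(-23 + 4))*(0*1) = (-73 - (-25)*(-19))*0 = (-73 - 1*475)*0 = (-73 - 475)*0 = -548*0 = 0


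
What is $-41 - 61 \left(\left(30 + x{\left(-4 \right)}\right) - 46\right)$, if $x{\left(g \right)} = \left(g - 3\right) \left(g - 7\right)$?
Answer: $-3762$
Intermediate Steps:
$x{\left(g \right)} = \left(-7 + g\right) \left(-3 + g\right)$ ($x{\left(g \right)} = \left(-3 + g\right) \left(-7 + g\right) = \left(-7 + g\right) \left(-3 + g\right)$)
$-41 - 61 \left(\left(30 + x{\left(-4 \right)}\right) - 46\right) = -41 - 61 \left(\left(30 + \left(21 + \left(-4\right)^{2} - -40\right)\right) - 46\right) = -41 - 61 \left(\left(30 + \left(21 + 16 + 40\right)\right) - 46\right) = -41 - 61 \left(\left(30 + 77\right) - 46\right) = -41 - 61 \left(107 - 46\right) = -41 - 3721 = -3762$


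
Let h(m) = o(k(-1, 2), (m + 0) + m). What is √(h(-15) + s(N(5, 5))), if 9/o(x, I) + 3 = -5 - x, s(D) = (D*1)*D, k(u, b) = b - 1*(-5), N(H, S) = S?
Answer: √610/5 ≈ 4.9396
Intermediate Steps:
k(u, b) = 5 + b (k(u, b) = b + 5 = 5 + b)
s(D) = D² (s(D) = D*D = D²)
o(x, I) = 9/(-8 - x) (o(x, I) = 9/(-3 + (-5 - x)) = 9/(-8 - x))
h(m) = -⅗ (h(m) = -9/(8 + (5 + 2)) = -9/(8 + 7) = -9/15 = -9*1/15 = -⅗)
√(h(-15) + s(N(5, 5))) = √(-⅗ + 5²) = √(-⅗ + 25) = √(122/5) = √610/5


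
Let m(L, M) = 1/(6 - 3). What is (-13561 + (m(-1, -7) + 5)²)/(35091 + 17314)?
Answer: -121793/471645 ≈ -0.25823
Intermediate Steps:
m(L, M) = ⅓ (m(L, M) = 1/3 = ⅓)
(-13561 + (m(-1, -7) + 5)²)/(35091 + 17314) = (-13561 + (⅓ + 5)²)/(35091 + 17314) = (-13561 + (16/3)²)/52405 = (-13561 + 256/9)*(1/52405) = -121793/9*1/52405 = -121793/471645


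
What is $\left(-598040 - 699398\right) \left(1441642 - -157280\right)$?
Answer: $-2074502161836$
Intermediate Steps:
$\left(-598040 - 699398\right) \left(1441642 - -157280\right) = - 1297438 \left(1441642 + 157280\right) = \left(-1297438\right) 1598922 = -2074502161836$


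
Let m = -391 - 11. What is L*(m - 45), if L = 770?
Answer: -344190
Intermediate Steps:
m = -402
L*(m - 45) = 770*(-402 - 45) = 770*(-447) = -344190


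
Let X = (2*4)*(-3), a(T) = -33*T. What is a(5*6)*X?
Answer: 23760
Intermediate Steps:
X = -24 (X = 8*(-3) = -24)
a(5*6)*X = -165*6*(-24) = -33*30*(-24) = -990*(-24) = 23760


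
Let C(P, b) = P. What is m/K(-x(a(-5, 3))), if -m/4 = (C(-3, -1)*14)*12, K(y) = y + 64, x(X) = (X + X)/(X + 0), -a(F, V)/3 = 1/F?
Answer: 1008/31 ≈ 32.516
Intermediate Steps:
a(F, V) = -3/F
x(X) = 2 (x(X) = (2*X)/X = 2)
K(y) = 64 + y
m = 2016 (m = -4*(-3*14)*12 = -(-168)*12 = -4*(-504) = 2016)
m/K(-x(a(-5, 3))) = 2016/(64 - 1*2) = 2016/(64 - 2) = 2016/62 = 2016*(1/62) = 1008/31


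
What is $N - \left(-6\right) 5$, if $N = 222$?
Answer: $252$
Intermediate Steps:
$N - \left(-6\right) 5 = 222 - \left(-6\right) 5 = 222 - -30 = 222 + 30 = 252$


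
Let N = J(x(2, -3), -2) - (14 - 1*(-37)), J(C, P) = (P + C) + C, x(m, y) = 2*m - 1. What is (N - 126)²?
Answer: 29929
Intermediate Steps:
x(m, y) = -1 + 2*m
J(C, P) = P + 2*C (J(C, P) = (C + P) + C = P + 2*C)
N = -47 (N = (-2 + 2*(-1 + 2*2)) - (14 - 1*(-37)) = (-2 + 2*(-1 + 4)) - (14 + 37) = (-2 + 2*3) - 1*51 = (-2 + 6) - 51 = 4 - 51 = -47)
(N - 126)² = (-47 - 126)² = (-173)² = 29929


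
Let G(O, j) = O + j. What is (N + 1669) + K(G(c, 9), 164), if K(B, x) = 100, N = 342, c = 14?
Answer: 2111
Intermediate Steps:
(N + 1669) + K(G(c, 9), 164) = (342 + 1669) + 100 = 2011 + 100 = 2111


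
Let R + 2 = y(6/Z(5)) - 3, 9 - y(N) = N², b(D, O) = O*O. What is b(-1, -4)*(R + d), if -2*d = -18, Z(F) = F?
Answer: 4624/25 ≈ 184.96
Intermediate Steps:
b(D, O) = O²
d = 9 (d = -½*(-18) = 9)
y(N) = 9 - N²
R = 64/25 (R = -2 + ((9 - (6/5)²) - 3) = -2 + ((9 - 1*36/25) - 3) = -2 + ((9 - 36/25) - 3) = -2 + (189/25 - 3) = -2 + 114/25 = 64/25 ≈ 2.5600)
b(-1, -4)*(R + d) = (-4)²*(64/25 + 9) = 16*(289/25) = 4624/25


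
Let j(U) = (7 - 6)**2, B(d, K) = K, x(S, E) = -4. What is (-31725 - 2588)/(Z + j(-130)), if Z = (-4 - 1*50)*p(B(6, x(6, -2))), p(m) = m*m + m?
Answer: 34313/647 ≈ 53.034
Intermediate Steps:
p(m) = m + m**2 (p(m) = m**2 + m = m + m**2)
j(U) = 1 (j(U) = 1**2 = 1)
Z = -648 (Z = (-4 - 1*50)*(-4*(1 - 4)) = (-4 - 50)*(-4*(-3)) = -54*12 = -648)
(-31725 - 2588)/(Z + j(-130)) = (-31725 - 2588)/(-648 + 1) = -34313/(-647) = -34313*(-1/647) = 34313/647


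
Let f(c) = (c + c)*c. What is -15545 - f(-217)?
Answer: -109723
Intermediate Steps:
f(c) = 2*c**2 (f(c) = (2*c)*c = 2*c**2)
-15545 - f(-217) = -15545 - 2*(-217)**2 = -15545 - 2*47089 = -15545 - 1*94178 = -15545 - 94178 = -109723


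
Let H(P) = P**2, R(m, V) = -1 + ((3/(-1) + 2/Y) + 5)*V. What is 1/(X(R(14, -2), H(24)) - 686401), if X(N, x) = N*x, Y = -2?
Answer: -1/688129 ≈ -1.4532e-6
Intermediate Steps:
R(m, V) = -1 + V (R(m, V) = -1 + ((3/(-1) + 2/(-2)) + 5)*V = -1 + ((3*(-1) + 2*(-1/2)) + 5)*V = -1 + ((-3 - 1) + 5)*V = -1 + (-4 + 5)*V = -1 + 1*V = -1 + V)
1/(X(R(14, -2), H(24)) - 686401) = 1/((-1 - 2)*24**2 - 686401) = 1/(-3*576 - 686401) = 1/(-1728 - 686401) = 1/(-688129) = -1/688129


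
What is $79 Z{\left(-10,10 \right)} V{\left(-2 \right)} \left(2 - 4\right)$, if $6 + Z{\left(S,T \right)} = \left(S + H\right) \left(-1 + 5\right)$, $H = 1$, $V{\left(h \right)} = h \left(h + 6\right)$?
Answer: $-53088$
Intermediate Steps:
$V{\left(h \right)} = h \left(6 + h\right)$
$Z{\left(S,T \right)} = -2 + 4 S$ ($Z{\left(S,T \right)} = -6 + \left(S + 1\right) \left(-1 + 5\right) = -6 + \left(1 + S\right) 4 = -6 + \left(4 + 4 S\right) = -2 + 4 S$)
$79 Z{\left(-10,10 \right)} V{\left(-2 \right)} \left(2 - 4\right) = 79 \left(-2 + 4 \left(-10\right)\right) - 2 \left(6 - 2\right) \left(2 - 4\right) = 79 \left(-2 - 40\right) \left(-2\right) 4 \left(-2\right) = 79 \left(-42\right) \left(\left(-8\right) \left(-2\right)\right) = \left(-3318\right) 16 = -53088$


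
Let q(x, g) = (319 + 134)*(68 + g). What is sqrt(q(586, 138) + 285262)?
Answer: 2*sqrt(94645) ≈ 615.29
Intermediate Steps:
q(x, g) = 30804 + 453*g (q(x, g) = 453*(68 + g) = 30804 + 453*g)
sqrt(q(586, 138) + 285262) = sqrt((30804 + 453*138) + 285262) = sqrt((30804 + 62514) + 285262) = sqrt(93318 + 285262) = sqrt(378580) = 2*sqrt(94645)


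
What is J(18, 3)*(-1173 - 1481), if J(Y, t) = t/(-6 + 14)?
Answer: -3981/4 ≈ -995.25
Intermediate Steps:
J(Y, t) = t/8
J(18, 3)*(-1173 - 1481) = ((⅛)*3)*(-1173 - 1481) = (3/8)*(-2654) = -3981/4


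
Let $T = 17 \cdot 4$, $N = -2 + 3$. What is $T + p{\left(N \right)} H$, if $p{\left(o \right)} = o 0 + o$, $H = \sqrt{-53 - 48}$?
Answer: $68 + i \sqrt{101} \approx 68.0 + 10.05 i$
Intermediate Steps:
$N = 1$
$H = i \sqrt{101}$ ($H = \sqrt{-101} = i \sqrt{101} \approx 10.05 i$)
$p{\left(o \right)} = o$ ($p{\left(o \right)} = 0 + o = o$)
$T = 68$
$T + p{\left(N \right)} H = 68 + 1 i \sqrt{101} = 68 + i \sqrt{101}$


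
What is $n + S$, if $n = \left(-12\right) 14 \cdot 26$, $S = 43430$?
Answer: $39062$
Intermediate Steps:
$n = -4368$ ($n = \left(-168\right) 26 = -4368$)
$n + S = -4368 + 43430 = 39062$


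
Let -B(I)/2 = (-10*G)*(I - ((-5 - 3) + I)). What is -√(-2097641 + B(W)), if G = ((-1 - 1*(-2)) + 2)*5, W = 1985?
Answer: -I*√2095241 ≈ -1447.5*I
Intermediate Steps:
G = 15 (G = ((-1 + 2) + 2)*5 = (1 + 2)*5 = 3*5 = 15)
B(I) = 2400 (B(I) = -2*(-10*15)*(I - ((-5 - 3) + I)) = -(-300)*(I - (-8 + I)) = -(-300)*(I + (8 - I)) = -(-300)*8 = -2*(-1200) = 2400)
-√(-2097641 + B(W)) = -√(-2097641 + 2400) = -√(-2095241) = -I*√2095241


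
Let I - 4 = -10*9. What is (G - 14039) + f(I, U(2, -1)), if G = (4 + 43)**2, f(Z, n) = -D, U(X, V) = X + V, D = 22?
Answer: -11852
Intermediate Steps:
I = -86 (I = 4 - 10*9 = 4 - 90 = -86)
U(X, V) = V + X
f(Z, n) = -22 (f(Z, n) = -1*22 = -22)
G = 2209 (G = 47**2 = 2209)
(G - 14039) + f(I, U(2, -1)) = (2209 - 14039) - 22 = -11830 - 22 = -11852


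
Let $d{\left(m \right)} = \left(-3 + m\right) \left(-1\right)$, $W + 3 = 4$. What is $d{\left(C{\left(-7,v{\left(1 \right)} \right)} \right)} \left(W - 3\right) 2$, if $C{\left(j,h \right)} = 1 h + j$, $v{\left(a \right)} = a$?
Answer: $-36$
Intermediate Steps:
$C{\left(j,h \right)} = h + j$
$W = 1$ ($W = -3 + 4 = 1$)
$d{\left(m \right)} = 3 - m$
$d{\left(C{\left(-7,v{\left(1 \right)} \right)} \right)} \left(W - 3\right) 2 = \left(3 - \left(1 - 7\right)\right) \left(1 - 3\right) 2 = \left(3 - -6\right) \left(\left(-2\right) 2\right) = \left(3 + 6\right) \left(-4\right) = 9 \left(-4\right) = -36$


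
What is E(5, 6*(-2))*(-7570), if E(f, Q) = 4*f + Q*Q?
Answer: -1241480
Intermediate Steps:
E(f, Q) = Q**2 + 4*f (E(f, Q) = 4*f + Q**2 = Q**2 + 4*f)
E(5, 6*(-2))*(-7570) = ((6*(-2))**2 + 4*5)*(-7570) = ((-12)**2 + 20)*(-7570) = (144 + 20)*(-7570) = 164*(-7570) = -1241480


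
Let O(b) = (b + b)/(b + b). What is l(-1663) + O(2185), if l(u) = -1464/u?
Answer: 3127/1663 ≈ 1.8803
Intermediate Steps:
O(b) = 1 (O(b) = (2*b)/((2*b)) = (2*b)*(1/(2*b)) = 1)
l(-1663) + O(2185) = -1464/(-1663) + 1 = -1464*(-1/1663) + 1 = 1464/1663 + 1 = 3127/1663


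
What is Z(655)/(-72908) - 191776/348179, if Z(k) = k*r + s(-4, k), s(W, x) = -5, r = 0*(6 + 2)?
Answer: -1075404901/1952694964 ≈ -0.55073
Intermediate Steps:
r = 0 (r = 0*8 = 0)
Z(k) = -5 (Z(k) = k*0 - 5 = 0 - 5 = -5)
Z(655)/(-72908) - 191776/348179 = -5/(-72908) - 191776/348179 = -5*(-1/72908) - 191776*1/348179 = 5/72908 - 14752/26783 = -1075404901/1952694964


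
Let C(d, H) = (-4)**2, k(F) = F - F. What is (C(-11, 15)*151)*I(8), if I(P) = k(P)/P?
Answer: 0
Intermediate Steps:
k(F) = 0
C(d, H) = 16
I(P) = 0 (I(P) = 0/P = 0)
(C(-11, 15)*151)*I(8) = (16*151)*0 = 2416*0 = 0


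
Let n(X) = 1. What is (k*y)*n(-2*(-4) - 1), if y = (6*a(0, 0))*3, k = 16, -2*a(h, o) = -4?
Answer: 576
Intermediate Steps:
a(h, o) = 2 (a(h, o) = -1/2*(-4) = 2)
y = 36 (y = (6*2)*3 = 12*3 = 36)
(k*y)*n(-2*(-4) - 1) = (16*36)*1 = 576*1 = 576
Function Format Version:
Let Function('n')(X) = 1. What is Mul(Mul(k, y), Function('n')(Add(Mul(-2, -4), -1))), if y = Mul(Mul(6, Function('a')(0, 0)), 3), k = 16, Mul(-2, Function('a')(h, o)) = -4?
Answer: 576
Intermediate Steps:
Function('a')(h, o) = 2 (Function('a')(h, o) = Mul(Rational(-1, 2), -4) = 2)
y = 36 (y = Mul(Mul(6, 2), 3) = Mul(12, 3) = 36)
Mul(Mul(k, y), Function('n')(Add(Mul(-2, -4), -1))) = Mul(Mul(16, 36), 1) = Mul(576, 1) = 576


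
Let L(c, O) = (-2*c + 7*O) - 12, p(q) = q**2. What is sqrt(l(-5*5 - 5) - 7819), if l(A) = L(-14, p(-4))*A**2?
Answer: sqrt(107381) ≈ 327.69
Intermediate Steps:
L(c, O) = -12 - 2*c + 7*O
l(A) = 128*A**2 (l(A) = (-12 - 2*(-14) + 7*(-4)**2)*A**2 = (-12 + 28 + 7*16)*A**2 = (-12 + 28 + 112)*A**2 = 128*A**2)
sqrt(l(-5*5 - 5) - 7819) = sqrt(128*(-5*5 - 5)**2 - 7819) = sqrt(128*(-25 - 5)**2 - 7819) = sqrt(128*(-30)**2 - 7819) = sqrt(128*900 - 7819) = sqrt(115200 - 7819) = sqrt(107381)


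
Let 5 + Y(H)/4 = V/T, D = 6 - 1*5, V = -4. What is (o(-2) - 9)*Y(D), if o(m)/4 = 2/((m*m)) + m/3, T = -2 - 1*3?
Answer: 812/5 ≈ 162.40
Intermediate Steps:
T = -5 (T = -2 - 3 = -5)
D = 1 (D = 6 - 5 = 1)
Y(H) = -84/5 (Y(H) = -20 + 4*(-4/(-5)) = -20 + 4*(-4*(-⅕)) = -20 + 4*(⅘) = -20 + 16/5 = -84/5)
o(m) = 8/m² + 4*m/3 (o(m) = 4*(2/((m*m)) + m/3) = 4*(2/(m²) + m*(⅓)) = 4*(2/m² + m/3) = 8/m² + 4*m/3)
(o(-2) - 9)*Y(D) = ((8/(-2)² + (4/3)*(-2)) - 9)*(-84/5) = ((8*(¼) - 8/3) - 9)*(-84/5) = ((2 - 8/3) - 9)*(-84/5) = (-⅔ - 9)*(-84/5) = -29/3*(-84/5) = 812/5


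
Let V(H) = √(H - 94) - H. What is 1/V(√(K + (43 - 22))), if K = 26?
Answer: -1/(√47 - I*√(94 - √47)) ≈ -0.051107 - 0.06959*I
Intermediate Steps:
V(H) = √(-94 + H) - H
1/V(√(K + (43 - 22))) = 1/(√(-94 + √(26 + (43 - 22))) - √(26 + (43 - 22))) = 1/(√(-94 + √(26 + 21)) - √(26 + 21)) = 1/(√(-94 + √47) - √47)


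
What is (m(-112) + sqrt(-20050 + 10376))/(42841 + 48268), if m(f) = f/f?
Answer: 1/91109 + I*sqrt(9674)/91109 ≈ 1.0976e-5 + 0.0010795*I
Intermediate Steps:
m(f) = 1
(m(-112) + sqrt(-20050 + 10376))/(42841 + 48268) = (1 + sqrt(-20050 + 10376))/(42841 + 48268) = (1 + sqrt(-9674))/91109 = (1 + I*sqrt(9674))*(1/91109) = 1/91109 + I*sqrt(9674)/91109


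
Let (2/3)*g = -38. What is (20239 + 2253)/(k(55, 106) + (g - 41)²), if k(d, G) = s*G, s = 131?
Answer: 11246/11745 ≈ 0.95751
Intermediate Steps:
g = -57 (g = (3/2)*(-38) = -57)
k(d, G) = 131*G
(20239 + 2253)/(k(55, 106) + (g - 41)²) = (20239 + 2253)/(131*106 + (-57 - 41)²) = 22492/(13886 + (-98)²) = 22492/(13886 + 9604) = 22492/23490 = 22492*(1/23490) = 11246/11745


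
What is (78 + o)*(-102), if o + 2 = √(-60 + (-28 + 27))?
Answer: -7752 - 102*I*√61 ≈ -7752.0 - 796.65*I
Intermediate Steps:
o = -2 + I*√61 (o = -2 + √(-60 + (-28 + 27)) = -2 + √(-60 - 1) = -2 + √(-61) = -2 + I*√61 ≈ -2.0 + 7.8102*I)
(78 + o)*(-102) = (78 + (-2 + I*√61))*(-102) = (76 + I*√61)*(-102) = -7752 - 102*I*√61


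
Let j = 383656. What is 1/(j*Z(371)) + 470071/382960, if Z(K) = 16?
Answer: 180345583511/146924901760 ≈ 1.2275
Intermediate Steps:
1/(j*Z(371)) + 470071/382960 = 1/(383656*16) + 470071/382960 = (1/383656)*(1/16) + 470071*(1/382960) = 1/6138496 + 470071/382960 = 180345583511/146924901760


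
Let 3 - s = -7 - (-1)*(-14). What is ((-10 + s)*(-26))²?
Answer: 132496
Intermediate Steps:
s = 24 (s = 3 - (-7 - (-1)*(-14)) = 3 - (-7 - 1*14) = 3 - (-7 - 14) = 3 - 1*(-21) = 3 + 21 = 24)
((-10 + s)*(-26))² = ((-10 + 24)*(-26))² = (14*(-26))² = (-364)² = 132496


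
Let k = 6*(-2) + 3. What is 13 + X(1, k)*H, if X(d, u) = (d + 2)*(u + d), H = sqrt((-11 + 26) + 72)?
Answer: 13 - 24*sqrt(87) ≈ -210.86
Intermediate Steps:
H = sqrt(87) (H = sqrt(15 + 72) = sqrt(87) ≈ 9.3274)
k = -9 (k = -12 + 3 = -9)
X(d, u) = (2 + d)*(d + u)
13 + X(1, k)*H = 13 + (1**2 + 2*1 + 2*(-9) + 1*(-9))*sqrt(87) = 13 + (1 + 2 - 18 - 9)*sqrt(87) = 13 - 24*sqrt(87)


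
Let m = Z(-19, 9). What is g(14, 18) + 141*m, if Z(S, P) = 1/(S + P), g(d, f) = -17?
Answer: -311/10 ≈ -31.100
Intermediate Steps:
Z(S, P) = 1/(P + S)
m = -⅒ (m = 1/(9 - 19) = 1/(-10) = -⅒ ≈ -0.10000)
g(14, 18) + 141*m = -17 + 141*(-⅒) = -17 - 141/10 = -311/10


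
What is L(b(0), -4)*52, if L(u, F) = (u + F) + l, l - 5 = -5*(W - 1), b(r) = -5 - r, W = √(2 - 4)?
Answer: 52 - 260*I*√2 ≈ 52.0 - 367.7*I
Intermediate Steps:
W = I*√2 (W = √(-2) = I*√2 ≈ 1.4142*I)
l = 10 - 5*I*√2 (l = 5 - 5*(I*√2 - 1) = 5 - 5*(-1 + I*√2) = 5 + (5 - 5*I*√2) = 10 - 5*I*√2 ≈ 10.0 - 7.0711*I)
L(u, F) = 10 + F + u - 5*I*√2 (L(u, F) = (u + F) + (10 - 5*I*√2) = (F + u) + (10 - 5*I*√2) = 10 + F + u - 5*I*√2)
L(b(0), -4)*52 = (10 - 4 + (-5 - 1*0) - 5*I*√2)*52 = (10 - 4 + (-5 + 0) - 5*I*√2)*52 = (10 - 4 - 5 - 5*I*√2)*52 = (1 - 5*I*√2)*52 = 52 - 260*I*√2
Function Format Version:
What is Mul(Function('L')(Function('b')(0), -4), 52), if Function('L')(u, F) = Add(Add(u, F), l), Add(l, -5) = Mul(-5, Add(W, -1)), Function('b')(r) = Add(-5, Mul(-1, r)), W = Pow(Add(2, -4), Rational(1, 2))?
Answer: Add(52, Mul(-260, I, Pow(2, Rational(1, 2)))) ≈ Add(52.000, Mul(-367.70, I))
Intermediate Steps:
W = Mul(I, Pow(2, Rational(1, 2))) (W = Pow(-2, Rational(1, 2)) = Mul(I, Pow(2, Rational(1, 2))) ≈ Mul(1.4142, I))
l = Add(10, Mul(-5, I, Pow(2, Rational(1, 2)))) (l = Add(5, Mul(-5, Add(Mul(I, Pow(2, Rational(1, 2))), -1))) = Add(5, Mul(-5, Add(-1, Mul(I, Pow(2, Rational(1, 2)))))) = Add(5, Add(5, Mul(-5, I, Pow(2, Rational(1, 2))))) = Add(10, Mul(-5, I, Pow(2, Rational(1, 2)))) ≈ Add(10.000, Mul(-7.0711, I)))
Function('L')(u, F) = Add(10, F, u, Mul(-5, I, Pow(2, Rational(1, 2)))) (Function('L')(u, F) = Add(Add(u, F), Add(10, Mul(-5, I, Pow(2, Rational(1, 2))))) = Add(Add(F, u), Add(10, Mul(-5, I, Pow(2, Rational(1, 2))))) = Add(10, F, u, Mul(-5, I, Pow(2, Rational(1, 2)))))
Mul(Function('L')(Function('b')(0), -4), 52) = Mul(Add(10, -4, Add(-5, Mul(-1, 0)), Mul(-5, I, Pow(2, Rational(1, 2)))), 52) = Mul(Add(10, -4, Add(-5, 0), Mul(-5, I, Pow(2, Rational(1, 2)))), 52) = Mul(Add(10, -4, -5, Mul(-5, I, Pow(2, Rational(1, 2)))), 52) = Mul(Add(1, Mul(-5, I, Pow(2, Rational(1, 2)))), 52) = Add(52, Mul(-260, I, Pow(2, Rational(1, 2))))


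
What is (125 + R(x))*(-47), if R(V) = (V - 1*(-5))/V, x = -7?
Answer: -41219/7 ≈ -5888.4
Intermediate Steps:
R(V) = (5 + V)/V (R(V) = (V + 5)/V = (5 + V)/V)
(125 + R(x))*(-47) = (125 + (5 - 7)/(-7))*(-47) = (125 - ⅐*(-2))*(-47) = (125 + 2/7)*(-47) = (877/7)*(-47) = -41219/7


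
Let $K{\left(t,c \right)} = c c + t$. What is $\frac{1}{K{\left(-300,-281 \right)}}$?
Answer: $\frac{1}{78661} \approx 1.2713 \cdot 10^{-5}$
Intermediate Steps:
$K{\left(t,c \right)} = t + c^{2}$ ($K{\left(t,c \right)} = c^{2} + t = t + c^{2}$)
$\frac{1}{K{\left(-300,-281 \right)}} = \frac{1}{-300 + \left(-281\right)^{2}} = \frac{1}{-300 + 78961} = \frac{1}{78661}$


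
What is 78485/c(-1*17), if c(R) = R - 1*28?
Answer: -15697/9 ≈ -1744.1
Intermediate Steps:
c(R) = -28 + R (c(R) = R - 28 = -28 + R)
78485/c(-1*17) = 78485/(-28 - 1*17) = 78485/(-28 - 17) = 78485/(-45) = 78485*(-1/45) = -15697/9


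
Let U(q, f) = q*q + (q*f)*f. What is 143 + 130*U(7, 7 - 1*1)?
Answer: 39273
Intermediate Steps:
U(q, f) = q**2 + q*f**2 (U(q, f) = q**2 + (f*q)*f = q**2 + q*f**2)
143 + 130*U(7, 7 - 1*1) = 143 + 130*(7*(7 + (7 - 1*1)**2)) = 143 + 130*(7*(7 + (7 - 1)**2)) = 143 + 130*(7*(7 + 6**2)) = 143 + 130*(7*(7 + 36)) = 143 + 130*(7*43) = 143 + 130*301 = 143 + 39130 = 39273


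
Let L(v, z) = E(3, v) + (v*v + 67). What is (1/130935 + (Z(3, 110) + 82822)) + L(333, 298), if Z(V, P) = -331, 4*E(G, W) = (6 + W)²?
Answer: 116363112919/523740 ≈ 2.2218e+5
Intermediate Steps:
E(G, W) = (6 + W)²/4
L(v, z) = 67 + v² + (6 + v)²/4 (L(v, z) = (6 + v)²/4 + (v*v + 67) = (6 + v)²/4 + (v² + 67) = (6 + v)²/4 + (67 + v²) = 67 + v² + (6 + v)²/4)
(1/130935 + (Z(3, 110) + 82822)) + L(333, 298) = (1/130935 + (-331 + 82822)) + (76 + 3*333 + (5/4)*333²) = (1/130935 + 82491) + (76 + 999 + (5/4)*110889) = 10800959086/130935 + (76 + 999 + 554445/4) = 10800959086/130935 + 558745/4 = 116363112919/523740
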